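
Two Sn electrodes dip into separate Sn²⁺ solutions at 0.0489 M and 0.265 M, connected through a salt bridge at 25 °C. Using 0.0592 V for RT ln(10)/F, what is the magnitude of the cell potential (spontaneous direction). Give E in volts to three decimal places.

For a concentration cell E°cell = 0. The 0.265 M side is the cathode (reduction is favoured where [Sn²⁺] is higher).
With n = 2, E = −(0.0592/2) log([Sn²⁺]ₐₙ/[Sn²⁺]꜀ₐₜ) = −(0.0592/2) log(0.0489/0.265) = −(0.0592/2)(-0.734) = +0.022 V.

+0.022 V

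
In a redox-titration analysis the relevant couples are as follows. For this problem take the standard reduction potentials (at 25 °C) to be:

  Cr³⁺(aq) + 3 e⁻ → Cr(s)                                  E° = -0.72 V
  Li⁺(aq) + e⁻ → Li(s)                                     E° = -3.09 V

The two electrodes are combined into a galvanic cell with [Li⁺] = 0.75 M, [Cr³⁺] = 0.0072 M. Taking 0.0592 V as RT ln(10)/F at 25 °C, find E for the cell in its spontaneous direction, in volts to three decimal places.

+2.335 V

Cr³⁺/Cr is the cathode (higher E°), Li⁺/Li the anode: E°cell = -0.72 − (-3.09) = +2.37 V, n = 3.
Overall: Cr³⁺(aq) + 3 Li(s) → Cr(s) + 3 Li⁺(aq)
Q = [Li⁺]^3 / ([Cr³⁺]); log Q = 1.768.
E = E° − (0.0592/n) log Q = +2.37 − (0.0592/3)(1.768) = +2.335 V.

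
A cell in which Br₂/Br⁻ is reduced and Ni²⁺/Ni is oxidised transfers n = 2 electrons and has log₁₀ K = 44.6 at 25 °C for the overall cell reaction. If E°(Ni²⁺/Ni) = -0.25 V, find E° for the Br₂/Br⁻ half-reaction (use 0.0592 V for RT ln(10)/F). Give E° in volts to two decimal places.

E°cell = (0.0592/n)·log K = (0.0592/2)(44.6) = +1.320 V.
Since Br₂/Br⁻ is the cathode and Ni²⁺/Ni the anode, E°cell = E°(Br₂/Br⁻) − E°(Ni²⁺/Ni).
So E°(Br₂/Br⁻) = E°cell + E°(Ni²⁺/Ni) = +1.320 + (-0.25) = +1.07 V.

+1.07 V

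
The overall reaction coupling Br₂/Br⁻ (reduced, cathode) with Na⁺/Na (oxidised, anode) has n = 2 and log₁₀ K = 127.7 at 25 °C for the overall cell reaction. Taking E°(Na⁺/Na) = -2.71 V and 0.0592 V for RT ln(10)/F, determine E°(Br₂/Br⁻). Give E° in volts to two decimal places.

E°cell = (0.0592/n)·log K = (0.0592/2)(127.7) = +3.780 V.
Since Br₂/Br⁻ is the cathode and Na⁺/Na the anode, E°cell = E°(Br₂/Br⁻) − E°(Na⁺/Na).
So E°(Br₂/Br⁻) = E°cell + E°(Na⁺/Na) = +3.780 + (-2.71) = +1.07 V.

+1.07 V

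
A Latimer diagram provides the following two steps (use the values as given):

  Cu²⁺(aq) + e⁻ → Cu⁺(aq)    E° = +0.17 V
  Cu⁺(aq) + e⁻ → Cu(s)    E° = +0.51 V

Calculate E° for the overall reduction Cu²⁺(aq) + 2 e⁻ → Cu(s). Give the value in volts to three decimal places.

+0.340 V

Standard free energies of sequential steps add: ΔG°₃ = ΔG°₁ + ΔG°₂, so n₃E°₃ = n₁E°₁ + n₂E°₂.
E°₃ = (1×+0.17 + 1×+0.51) / 2 = (+0.680) / 2 = +0.340 V.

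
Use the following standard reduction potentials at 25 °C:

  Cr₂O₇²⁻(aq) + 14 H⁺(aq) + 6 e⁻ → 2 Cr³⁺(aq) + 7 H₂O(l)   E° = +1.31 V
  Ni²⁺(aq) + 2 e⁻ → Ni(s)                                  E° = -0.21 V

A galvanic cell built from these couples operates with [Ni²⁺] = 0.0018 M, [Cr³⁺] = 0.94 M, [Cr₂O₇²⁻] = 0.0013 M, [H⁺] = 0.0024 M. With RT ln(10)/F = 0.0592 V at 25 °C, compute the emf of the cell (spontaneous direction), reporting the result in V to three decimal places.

+1.211 V

Cr₂O₇²⁻/Cr³⁺ is the cathode (higher E°), Ni²⁺/Ni the anode: E°cell = +1.31 − (-0.21) = +1.52 V, n = 6.
Overall: Cr₂O₇²⁻(aq) + 14 H⁺(aq) + 3 Ni(s) → 2 Cr³⁺(aq) + 7 H₂O(l) + 3 Ni²⁺(aq)
Q = [Cr³⁺]^2·[Ni²⁺]^3 / ([Cr₂O₇²⁻]·[H⁺]^14); log Q = 31.275.
E = E° − (0.0592/n) log Q = +1.52 − (0.0592/6)(31.275) = +1.211 V.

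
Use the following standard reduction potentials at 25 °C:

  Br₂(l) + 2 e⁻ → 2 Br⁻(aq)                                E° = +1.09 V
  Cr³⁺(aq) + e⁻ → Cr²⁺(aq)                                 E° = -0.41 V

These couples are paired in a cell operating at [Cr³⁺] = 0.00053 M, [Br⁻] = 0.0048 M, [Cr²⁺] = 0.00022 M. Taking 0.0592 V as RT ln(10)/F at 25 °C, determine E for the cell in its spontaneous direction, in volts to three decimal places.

Br₂/Br⁻ is the cathode (higher E°), Cr³⁺/Cr²⁺ the anode: E°cell = +1.09 − (-0.41) = +1.50 V, n = 2.
Overall: Br₂(l) + 2 Cr²⁺(aq) → 2 Br⁻(aq) + 2 Cr³⁺(aq)
Q = [Br⁻]^2·[Cr³⁺]^2 / ([Cr²⁺]^2); log Q = -3.874.
E = E° − (0.0592/n) log Q = +1.50 − (0.0592/2)(-3.874) = +1.615 V.

+1.615 V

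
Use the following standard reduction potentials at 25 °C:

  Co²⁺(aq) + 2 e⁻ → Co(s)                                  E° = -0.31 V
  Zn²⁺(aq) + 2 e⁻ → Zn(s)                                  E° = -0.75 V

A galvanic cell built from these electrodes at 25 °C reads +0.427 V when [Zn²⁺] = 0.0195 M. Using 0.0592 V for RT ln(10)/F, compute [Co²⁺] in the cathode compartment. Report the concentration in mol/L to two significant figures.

Co²⁺/Co is the cathode, Zn²⁺/Zn the anode: E°cell = +0.44 V, n = 2.
Overall reaction: Co²⁺(aq) + Zn(s) → Co(s) + Zn²⁺(aq); Q = [Zn²⁺]^1/[Co²⁺]^1.
From E = E° − (0.0592/n) log Q: log Q = (E° − E)·n/0.0592 = (+0.44 − (+0.427))·2/0.0592 = 0.4392.
So 1·log[Co²⁺] = 1·log(0.0195) − log Q = -1.7100 − (0.4392) = -2.1492; [Co²⁺] = 10^(-2.1492) ≈ 0.0071 M.

0.0071 M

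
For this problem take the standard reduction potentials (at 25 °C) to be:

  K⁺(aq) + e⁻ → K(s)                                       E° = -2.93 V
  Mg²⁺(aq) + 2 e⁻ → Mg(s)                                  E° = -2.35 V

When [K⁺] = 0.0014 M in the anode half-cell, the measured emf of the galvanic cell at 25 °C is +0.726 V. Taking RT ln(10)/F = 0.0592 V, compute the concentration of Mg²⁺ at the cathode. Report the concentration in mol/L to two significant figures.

0.17 M

Mg²⁺/Mg is the cathode, K⁺/K the anode: E°cell = +0.58 V, n = 2.
Overall reaction: Mg²⁺(aq) + 2 K(s) → Mg(s) + 2 K⁺(aq); Q = [K⁺]^2/[Mg²⁺]^1.
From E = E° − (0.0592/n) log Q: log Q = (E° − E)·n/0.0592 = (+0.58 − (+0.726))·2/0.0592 = -4.9324.
So 1·log[Mg²⁺] = 2·log(0.0014) − log Q = -5.7077 − (-4.9324) = -0.7753; [Mg²⁺] = 10^(-0.7753) ≈ 0.17 M.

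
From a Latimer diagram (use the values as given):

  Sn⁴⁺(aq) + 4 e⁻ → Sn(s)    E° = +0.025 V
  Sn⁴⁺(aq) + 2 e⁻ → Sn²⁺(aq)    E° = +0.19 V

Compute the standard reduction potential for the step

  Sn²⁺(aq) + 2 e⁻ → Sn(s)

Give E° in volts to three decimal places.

Sequential free energies add, so n₃E°₃ = n₁E°₁ + n₂E°₂.
With n₃ = 4, and the known step contributing 2×(+0.19) V, the unknown satisfies 2·E° = 4×(+0.025) − 2×(+0.19) = -0.280.
E° = -0.280 / 2 = -0.140 V.

-0.140 V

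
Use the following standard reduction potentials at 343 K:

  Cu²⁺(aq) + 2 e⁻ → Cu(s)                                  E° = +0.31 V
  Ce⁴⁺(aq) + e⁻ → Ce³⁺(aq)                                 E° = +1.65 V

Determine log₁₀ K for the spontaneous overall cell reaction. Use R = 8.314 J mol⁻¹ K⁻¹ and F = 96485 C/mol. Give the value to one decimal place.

Cathode: Ce⁴⁺/Ce³⁺; anode: Cu²⁺/Cu. E°cell = (+1.65) − (+0.31) = +1.34 V, with n = 2.
ΔG° = −nFE° = −RT ln K, so ln K = nFE°/(RT) = (2)(96485)(+1.34) / ((8.314)(343)) = 90.676.
log₁₀ K = 90.676 / ln 10 = 39.4.

39.4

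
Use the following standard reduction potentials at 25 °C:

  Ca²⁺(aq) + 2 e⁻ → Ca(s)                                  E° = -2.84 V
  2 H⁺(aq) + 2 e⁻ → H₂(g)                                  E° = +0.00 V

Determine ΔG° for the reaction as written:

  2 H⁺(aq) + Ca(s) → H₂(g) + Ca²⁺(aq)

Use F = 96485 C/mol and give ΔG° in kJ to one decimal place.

As written, H⁺/H₂ is reduced (cathode) and Ca²⁺/Ca is oxidised (anode), so E°cell = (+0.00) − (-2.84) = +2.84 V.
Balancing electrons gives n = 2.
ΔG° = −nFE° = −(2)(96485)(+2.84) = -548,035 J = -548.0 kJ.

-548.0 kJ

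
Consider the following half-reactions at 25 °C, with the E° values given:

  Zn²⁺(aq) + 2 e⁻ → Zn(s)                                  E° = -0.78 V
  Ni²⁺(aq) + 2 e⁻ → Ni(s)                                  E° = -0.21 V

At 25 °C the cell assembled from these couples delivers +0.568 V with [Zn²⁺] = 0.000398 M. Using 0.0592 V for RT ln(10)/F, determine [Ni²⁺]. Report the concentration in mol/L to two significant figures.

Ni²⁺/Ni is the cathode, Zn²⁺/Zn the anode: E°cell = +0.57 V, n = 2.
Overall reaction: Ni²⁺(aq) + Zn(s) → Ni(s) + Zn²⁺(aq); Q = [Zn²⁺]^1/[Ni²⁺]^1.
From E = E° − (0.0592/n) log Q: log Q = (E° − E)·n/0.0592 = (+0.57 − (+0.568))·2/0.0592 = 0.0676.
So 1·log[Ni²⁺] = 1·log(0.000398) − log Q = -3.4001 − (0.0676) = -3.4677; [Ni²⁺] = 10^(-3.4677) ≈ 0.00034 M.

0.00034 M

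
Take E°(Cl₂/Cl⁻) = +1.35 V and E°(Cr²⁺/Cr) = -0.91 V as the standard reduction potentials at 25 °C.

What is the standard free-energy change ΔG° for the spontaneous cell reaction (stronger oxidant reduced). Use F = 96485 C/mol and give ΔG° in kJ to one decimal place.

Cl₂/Cl⁻ (E° = +1.35 V) is the cathode; Cr²⁺/Cr (E° = -0.91 V) is the anode, so E°cell = +2.26 V.
Balancing electrons gives n = 2 (lcm of 2 and 2).
ΔG° = −nFE° = −(2)(96485)(+2.26) = -436,112 J = -436.1 kJ.

-436.1 kJ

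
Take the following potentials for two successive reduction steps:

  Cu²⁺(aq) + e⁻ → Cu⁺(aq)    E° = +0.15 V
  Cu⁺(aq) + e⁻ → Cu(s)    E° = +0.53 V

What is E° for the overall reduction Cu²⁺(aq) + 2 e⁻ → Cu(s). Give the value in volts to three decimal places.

Since ΔG° = −nFE° is additive over sequential reductions, n₃E°₃ = n₁E°₁ + n₂E°₂.
E°₃ = (1×+0.15 + 1×+0.53) / 2 = (+0.680) / 2 = +0.340 V.

+0.340 V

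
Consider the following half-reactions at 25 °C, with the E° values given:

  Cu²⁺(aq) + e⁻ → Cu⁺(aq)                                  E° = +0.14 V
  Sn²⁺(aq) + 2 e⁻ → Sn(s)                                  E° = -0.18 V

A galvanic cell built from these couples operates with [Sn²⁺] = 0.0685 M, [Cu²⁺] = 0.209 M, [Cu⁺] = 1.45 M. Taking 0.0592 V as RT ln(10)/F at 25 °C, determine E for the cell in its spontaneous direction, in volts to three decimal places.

+0.305 V

Cu²⁺/Cu⁺ is the cathode (higher E°), Sn²⁺/Sn the anode: E°cell = +0.14 − (-0.18) = +0.32 V, n = 2.
Overall: 2 Cu²⁺(aq) + Sn(s) → 2 Cu⁺(aq) + Sn²⁺(aq)
Q = [Cu⁺]^2·[Sn²⁺] / ([Cu²⁺]^2); log Q = 0.518.
E = E° − (0.0592/n) log Q = +0.32 − (0.0592/2)(0.518) = +0.305 V.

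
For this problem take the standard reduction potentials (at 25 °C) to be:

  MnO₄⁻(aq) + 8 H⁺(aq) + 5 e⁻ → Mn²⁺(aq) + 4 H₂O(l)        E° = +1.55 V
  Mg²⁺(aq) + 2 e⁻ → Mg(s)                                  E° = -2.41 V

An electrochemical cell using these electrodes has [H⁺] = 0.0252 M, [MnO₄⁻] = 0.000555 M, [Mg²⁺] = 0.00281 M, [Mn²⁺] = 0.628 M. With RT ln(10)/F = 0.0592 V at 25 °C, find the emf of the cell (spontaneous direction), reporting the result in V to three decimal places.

MnO₄⁻/Mn²⁺ is the cathode (higher E°), Mg²⁺/Mg the anode: E°cell = +1.55 − (-2.41) = +3.96 V, n = 10.
Overall: 2 MnO₄⁻(aq) + 16 H⁺(aq) + 5 Mg(s) → 2 Mn²⁺(aq) + 8 H₂O(l) + 5 Mg²⁺(aq)
Q = [Mn²⁺]^2·[Mg²⁺]^5 / ([MnO₄⁻]^2·[H⁺]^16); log Q = 18.928.
E = E° − (0.0592/n) log Q = +3.96 − (0.0592/10)(18.928) = +3.848 V.

+3.848 V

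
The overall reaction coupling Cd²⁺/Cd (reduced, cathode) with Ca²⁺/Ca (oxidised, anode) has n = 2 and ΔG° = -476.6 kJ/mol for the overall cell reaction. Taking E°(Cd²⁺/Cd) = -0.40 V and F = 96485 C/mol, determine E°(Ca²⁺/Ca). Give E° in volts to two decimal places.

-2.87 V

E°cell = −ΔG°/(nF) = −(-476.6×10³)/((2)(96485)) = +2.470 V.
Since Cd²⁺/Cd is the cathode and Ca²⁺/Ca the anode, E°cell = E°(Cd²⁺/Cd) − E°(Ca²⁺/Ca).
So E°(Ca²⁺/Ca) = E°(Cd²⁺/Cd) − E°cell = (-0.40) − (+2.470) = -2.87 V.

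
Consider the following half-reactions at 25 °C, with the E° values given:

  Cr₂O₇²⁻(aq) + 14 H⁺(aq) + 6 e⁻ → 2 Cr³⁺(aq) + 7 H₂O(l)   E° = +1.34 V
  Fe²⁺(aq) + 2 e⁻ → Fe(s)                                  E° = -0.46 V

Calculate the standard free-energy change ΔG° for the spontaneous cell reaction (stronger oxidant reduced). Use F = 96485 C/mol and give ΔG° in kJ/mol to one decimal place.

-1042.0 kJ/mol

Cr₂O₇²⁻/Cr³⁺ (E° = +1.34 V) is the cathode; Fe²⁺/Fe (E° = -0.46 V) is the anode, so E°cell = +1.80 V.
Balancing electrons gives n = 6 (lcm of 6 and 2).
ΔG° = −nFE° = −(6)(96485)(+1.80) = -1,042,038 J = -1042.0 kJ/mol.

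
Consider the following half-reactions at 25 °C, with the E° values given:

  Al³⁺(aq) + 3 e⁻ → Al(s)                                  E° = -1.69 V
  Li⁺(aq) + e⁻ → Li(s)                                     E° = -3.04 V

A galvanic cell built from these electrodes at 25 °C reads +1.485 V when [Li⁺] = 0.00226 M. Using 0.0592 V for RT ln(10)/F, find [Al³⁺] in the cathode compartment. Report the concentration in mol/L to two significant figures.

0.080 M

Al³⁺/Al is the cathode, Li⁺/Li the anode: E°cell = +1.35 V, n = 3.
Overall reaction: Al³⁺(aq) + 3 Li(s) → Al(s) + 3 Li⁺(aq); Q = [Li⁺]^3/[Al³⁺]^1.
From E = E° − (0.0592/n) log Q: log Q = (E° − E)·n/0.0592 = (+1.35 − (+1.485))·3/0.0592 = -6.8412.
So 1·log[Al³⁺] = 3·log(0.00226) − log Q = -7.9377 − (-6.8412) = -1.0965; [Al³⁺] = 10^(-1.0965) ≈ 0.080 M.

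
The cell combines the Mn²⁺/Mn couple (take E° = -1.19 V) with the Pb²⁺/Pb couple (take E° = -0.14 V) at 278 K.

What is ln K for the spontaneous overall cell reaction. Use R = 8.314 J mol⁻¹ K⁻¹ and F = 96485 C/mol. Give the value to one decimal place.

87.7

Cathode: Pb²⁺/Pb; anode: Mn²⁺/Mn. E°cell = (-0.14) − (-1.19) = +1.05 V, with n = 2.
ΔG° = −nFE° = −RT ln K, so ln K = nFE°/(RT) = (2)(96485)(+1.05) / ((8.314)(278)) = 87.665.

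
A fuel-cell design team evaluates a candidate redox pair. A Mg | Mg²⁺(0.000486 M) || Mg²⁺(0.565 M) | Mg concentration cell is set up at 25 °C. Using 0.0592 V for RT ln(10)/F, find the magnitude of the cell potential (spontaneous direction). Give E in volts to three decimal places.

+0.091 V

For a concentration cell E°cell = 0. The 0.565 M side is the cathode (reduction is favoured where [Mg²⁺] is higher).
With n = 2, E = −(0.0592/2) log([Mg²⁺]ₐₙ/[Mg²⁺]꜀ₐₜ) = −(0.0592/2) log(0.000486/0.565) = −(0.0592/2)(-3.065) = +0.091 V.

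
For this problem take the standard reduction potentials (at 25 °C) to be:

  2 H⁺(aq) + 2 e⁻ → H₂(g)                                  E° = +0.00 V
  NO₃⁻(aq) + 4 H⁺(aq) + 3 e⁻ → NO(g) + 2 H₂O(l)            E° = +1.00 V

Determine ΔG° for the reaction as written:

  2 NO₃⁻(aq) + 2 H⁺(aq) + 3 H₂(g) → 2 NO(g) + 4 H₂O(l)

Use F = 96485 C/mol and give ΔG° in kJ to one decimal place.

As written, NO₃⁻/NO is reduced (cathode) and H⁺/H₂ is oxidised (anode), so E°cell = (+1.00) − (+0.00) = +1.00 V.
Balancing electrons gives n = 6.
ΔG° = −nFE° = −(6)(96485)(+1.00) = -578,910 J = -578.9 kJ.

-578.9 kJ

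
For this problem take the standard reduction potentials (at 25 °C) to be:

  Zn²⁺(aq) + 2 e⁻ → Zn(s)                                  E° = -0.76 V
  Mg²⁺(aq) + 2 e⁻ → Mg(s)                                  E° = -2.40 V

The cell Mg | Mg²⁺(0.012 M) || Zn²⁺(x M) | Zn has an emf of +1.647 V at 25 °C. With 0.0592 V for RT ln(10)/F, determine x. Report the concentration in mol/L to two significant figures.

Zn²⁺/Zn is the cathode, Mg²⁺/Mg the anode: E°cell = +1.64 V, n = 2.
Overall reaction: Zn²⁺(aq) + Mg(s) → Zn(s) + Mg²⁺(aq); Q = [Mg²⁺]^1/[Zn²⁺]^1.
From E = E° − (0.0592/n) log Q: log Q = (E° − E)·n/0.0592 = (+1.64 − (+1.647))·2/0.0592 = -0.2365.
So 1·log[Zn²⁺] = 1·log(0.012) − log Q = -1.9208 − (-0.2365) = -1.6843; [Zn²⁺] = 10^(-1.6843) ≈ 0.021 M.

0.021 M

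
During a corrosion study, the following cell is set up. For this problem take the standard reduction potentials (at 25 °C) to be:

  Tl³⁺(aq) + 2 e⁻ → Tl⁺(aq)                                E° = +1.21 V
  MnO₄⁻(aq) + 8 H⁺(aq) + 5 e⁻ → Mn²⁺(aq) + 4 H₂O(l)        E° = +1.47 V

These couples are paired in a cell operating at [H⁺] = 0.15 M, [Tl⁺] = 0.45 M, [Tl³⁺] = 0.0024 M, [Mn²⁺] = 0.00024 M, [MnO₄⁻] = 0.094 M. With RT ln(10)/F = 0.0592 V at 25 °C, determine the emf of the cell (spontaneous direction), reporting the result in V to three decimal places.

+0.280 V

MnO₄⁻/Mn²⁺ is the cathode (higher E°), Tl³⁺/Tl⁺ the anode: E°cell = +1.47 − (+1.21) = +0.26 V, n = 10.
Overall: 2 MnO₄⁻(aq) + 16 H⁺(aq) + 5 Tl⁺(aq) → 2 Mn²⁺(aq) + 8 H₂O(l) + 5 Tl³⁺(aq)
Q = [Mn²⁺]^2·[Tl³⁺]^5 / ([MnO₄⁻]^2·[H⁺]^16·[Tl⁺]^5); log Q = -3.368.
E = E° − (0.0592/n) log Q = +0.26 − (0.0592/10)(-3.368) = +0.280 V.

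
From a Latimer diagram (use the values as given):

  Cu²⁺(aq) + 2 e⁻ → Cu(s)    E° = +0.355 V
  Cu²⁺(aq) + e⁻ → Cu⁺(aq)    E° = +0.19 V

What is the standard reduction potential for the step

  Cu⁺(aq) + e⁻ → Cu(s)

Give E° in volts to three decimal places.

+0.520 V

Sequential free energies add, so n₃E°₃ = n₁E°₁ + n₂E°₂.
With n₃ = 2, and the known step contributing 1×(+0.19) V, the unknown satisfies 1·E° = 2×(+0.355) − 1×(+0.19) = +0.520.
E° = +0.520 / 1 = +0.520 V.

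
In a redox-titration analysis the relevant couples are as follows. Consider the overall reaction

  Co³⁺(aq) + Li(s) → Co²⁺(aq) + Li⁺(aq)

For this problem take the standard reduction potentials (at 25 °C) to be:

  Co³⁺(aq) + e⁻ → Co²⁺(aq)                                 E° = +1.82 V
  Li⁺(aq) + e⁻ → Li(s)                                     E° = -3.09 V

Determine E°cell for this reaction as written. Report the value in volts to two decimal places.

The Co³⁺/Co²⁺ couple has the higher reduction potential, so it is the cathode; Li⁺/Li is oxidised at the anode.
E°cell = E°(cathode) − E°(anode) = (+1.82) − (-3.09) = +4.91 V.

+4.91 V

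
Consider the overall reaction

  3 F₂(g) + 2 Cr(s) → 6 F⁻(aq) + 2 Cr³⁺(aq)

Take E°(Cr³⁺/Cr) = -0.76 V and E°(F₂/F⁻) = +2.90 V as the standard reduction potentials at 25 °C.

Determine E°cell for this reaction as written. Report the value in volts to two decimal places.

+3.66 V

The F₂/F⁻ couple has the higher reduction potential, so it is the cathode; Cr³⁺/Cr is oxidised at the anode.
E°cell = E°(cathode) − E°(anode) = (+2.90) − (-0.76) = +3.66 V.
Since E°cell > 0, the reaction is spontaneous under standard conditions.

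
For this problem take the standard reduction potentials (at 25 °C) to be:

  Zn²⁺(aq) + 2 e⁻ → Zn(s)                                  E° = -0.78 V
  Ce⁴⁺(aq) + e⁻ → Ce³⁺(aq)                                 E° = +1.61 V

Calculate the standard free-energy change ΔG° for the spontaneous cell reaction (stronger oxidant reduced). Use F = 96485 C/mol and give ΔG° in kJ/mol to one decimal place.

Ce⁴⁺/Ce³⁺ (E° = +1.61 V) is the cathode; Zn²⁺/Zn (E° = -0.78 V) is the anode, so E°cell = +2.39 V.
Balancing electrons gives n = 2 (lcm of 1 and 2).
ΔG° = −nFE° = −(2)(96485)(+2.39) = -461,198 J = -461.2 kJ/mol.

-461.2 kJ/mol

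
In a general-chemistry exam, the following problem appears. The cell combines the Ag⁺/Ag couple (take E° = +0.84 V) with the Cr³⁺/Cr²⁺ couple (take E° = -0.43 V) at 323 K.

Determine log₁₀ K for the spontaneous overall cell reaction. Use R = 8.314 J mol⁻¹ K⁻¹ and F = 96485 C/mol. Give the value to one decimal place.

19.8

Cathode: Ag⁺/Ag; anode: Cr³⁺/Cr²⁺. E°cell = (+0.84) − (-0.43) = +1.27 V, with n = 1.
ΔG° = −nFE° = −RT ln K, so ln K = nFE°/(RT) = (1)(96485)(+1.27) / ((8.314)(323)) = 45.630.
log₁₀ K = 45.630 / ln 10 = 19.8.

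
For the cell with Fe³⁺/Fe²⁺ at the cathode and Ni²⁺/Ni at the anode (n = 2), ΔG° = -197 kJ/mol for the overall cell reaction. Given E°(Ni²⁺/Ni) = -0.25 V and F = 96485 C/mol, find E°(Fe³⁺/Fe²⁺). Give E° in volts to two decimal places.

+0.77 V

E°cell = −ΔG°/(nF) = −(-197×10³)/((2)(96485)) = +1.021 V.
Since Fe³⁺/Fe²⁺ is the cathode and Ni²⁺/Ni the anode, E°cell = E°(Fe³⁺/Fe²⁺) − E°(Ni²⁺/Ni).
So E°(Fe³⁺/Fe²⁺) = E°cell + E°(Ni²⁺/Ni) = +1.021 + (-0.25) = +0.77 V.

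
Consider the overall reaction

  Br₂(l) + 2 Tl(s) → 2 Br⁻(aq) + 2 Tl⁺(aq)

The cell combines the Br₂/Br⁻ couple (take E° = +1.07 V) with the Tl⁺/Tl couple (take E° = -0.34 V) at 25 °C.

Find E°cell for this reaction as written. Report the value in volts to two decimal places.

+1.41 V

The Br₂/Br⁻ couple has the higher reduction potential, so it is the cathode; Tl⁺/Tl is oxidised at the anode.
E°cell = E°(cathode) − E°(anode) = (+1.07) − (-0.34) = +1.41 V.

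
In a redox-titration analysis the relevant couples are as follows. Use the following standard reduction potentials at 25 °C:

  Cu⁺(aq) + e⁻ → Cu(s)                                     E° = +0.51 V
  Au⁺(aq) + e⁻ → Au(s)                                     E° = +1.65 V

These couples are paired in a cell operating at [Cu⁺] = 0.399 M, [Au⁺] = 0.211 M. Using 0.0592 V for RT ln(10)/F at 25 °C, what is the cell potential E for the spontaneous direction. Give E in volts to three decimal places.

+1.124 V

Au⁺/Au is the cathode (higher E°), Cu⁺/Cu the anode: E°cell = +1.65 − (+0.51) = +1.14 V, n = 1.
Overall: Au⁺(aq) + Cu(s) → Au(s) + Cu⁺(aq)
Q = [Cu⁺] / ([Au⁺]); log Q = 0.277.
E = E° − (0.0592/n) log Q = +1.14 − (0.0592/1)(0.277) = +1.124 V.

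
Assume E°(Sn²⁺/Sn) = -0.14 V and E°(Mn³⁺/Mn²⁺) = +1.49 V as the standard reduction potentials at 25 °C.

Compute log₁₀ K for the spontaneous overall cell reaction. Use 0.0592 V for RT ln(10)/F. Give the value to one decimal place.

Cathode: Mn³⁺/Mn²⁺; anode: Sn²⁺/Sn. E°cell = +1.63 V, n = 2.
log K = nE°cell / 0.0592 = (2)(+1.63) / 0.0592 = 55.1.

55.1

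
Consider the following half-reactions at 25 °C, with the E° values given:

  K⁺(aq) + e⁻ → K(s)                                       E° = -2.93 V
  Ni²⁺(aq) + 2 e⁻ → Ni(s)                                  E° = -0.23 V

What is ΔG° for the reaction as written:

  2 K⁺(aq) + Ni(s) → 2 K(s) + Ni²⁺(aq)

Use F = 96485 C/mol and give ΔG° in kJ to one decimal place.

As written, K⁺/K is reduced (cathode) and Ni²⁺/Ni is oxidised (anode), so E°cell = (-2.93) − (-0.23) = -2.70 V.
Balancing electrons gives n = 2.
ΔG° = −nFE° = −(2)(96485)(-2.70) = 521,019 J = +521.0 kJ.

+521.0 kJ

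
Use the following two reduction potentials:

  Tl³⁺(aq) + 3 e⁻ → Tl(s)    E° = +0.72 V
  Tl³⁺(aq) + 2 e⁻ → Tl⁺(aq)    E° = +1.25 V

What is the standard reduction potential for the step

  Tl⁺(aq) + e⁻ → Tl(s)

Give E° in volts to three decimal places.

-0.340 V

Sequential free energies add, so n₃E°₃ = n₁E°₁ + n₂E°₂.
With n₃ = 3, and the known step contributing 2×(+1.25) V, the unknown satisfies 1·E° = 3×(+0.72) − 2×(+1.25) = -0.340.
E° = -0.340 / 1 = -0.340 V.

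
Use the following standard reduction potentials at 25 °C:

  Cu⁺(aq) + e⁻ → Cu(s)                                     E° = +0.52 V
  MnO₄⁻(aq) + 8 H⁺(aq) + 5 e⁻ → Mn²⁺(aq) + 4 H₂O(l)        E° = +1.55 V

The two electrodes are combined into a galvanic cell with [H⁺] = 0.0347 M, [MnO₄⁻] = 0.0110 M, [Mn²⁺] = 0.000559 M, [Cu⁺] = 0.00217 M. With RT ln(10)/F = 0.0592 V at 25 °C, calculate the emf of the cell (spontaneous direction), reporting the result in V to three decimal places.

+1.065 V

MnO₄⁻/Mn²⁺ is the cathode (higher E°), Cu⁺/Cu the anode: E°cell = +1.55 − (+0.52) = +1.03 V, n = 5.
Overall: MnO₄⁻(aq) + 8 H⁺(aq) + 5 Cu(s) → Mn²⁺(aq) + 4 H₂O(l) + 5 Cu⁺(aq)
Q = [Mn²⁺]·[Cu⁺]^5 / ([MnO₄⁻]·[H⁺]^8); log Q = -2.934.
E = E° − (0.0592/n) log Q = +1.03 − (0.0592/5)(-2.934) = +1.065 V.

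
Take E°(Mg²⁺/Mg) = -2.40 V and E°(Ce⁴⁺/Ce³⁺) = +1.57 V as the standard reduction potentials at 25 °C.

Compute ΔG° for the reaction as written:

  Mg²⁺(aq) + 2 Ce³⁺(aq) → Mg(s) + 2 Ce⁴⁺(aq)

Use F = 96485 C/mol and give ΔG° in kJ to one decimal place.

As written, Mg²⁺/Mg is reduced (cathode) and Ce⁴⁺/Ce³⁺ is oxidised (anode), so E°cell = (-2.40) − (+1.57) = -3.97 V.
Balancing electrons gives n = 2.
ΔG° = −nFE° = −(2)(96485)(-3.97) = 766,091 J = +766.1 kJ.

+766.1 kJ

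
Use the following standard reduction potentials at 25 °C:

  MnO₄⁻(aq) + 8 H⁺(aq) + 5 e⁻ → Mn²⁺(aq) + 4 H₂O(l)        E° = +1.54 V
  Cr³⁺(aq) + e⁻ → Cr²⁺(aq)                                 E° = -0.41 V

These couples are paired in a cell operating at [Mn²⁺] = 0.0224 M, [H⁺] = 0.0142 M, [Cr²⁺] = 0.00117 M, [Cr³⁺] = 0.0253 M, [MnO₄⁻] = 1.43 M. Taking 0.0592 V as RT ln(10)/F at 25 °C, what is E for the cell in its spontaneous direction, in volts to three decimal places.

MnO₄⁻/Mn²⁺ is the cathode (higher E°), Cr³⁺/Cr²⁺ the anode: E°cell = +1.54 − (-0.41) = +1.95 V, n = 5.
Overall: MnO₄⁻(aq) + 8 H⁺(aq) + 5 Cr²⁺(aq) → Mn²⁺(aq) + 4 H₂O(l) + 5 Cr³⁺(aq)
Q = [Mn²⁺]·[Cr³⁺]^5 / ([MnO₄⁻]·[H⁺]^8·[Cr²⁺]^5); log Q = 19.651.
E = E° − (0.0592/n) log Q = +1.95 − (0.0592/5)(19.651) = +1.717 V.

+1.717 V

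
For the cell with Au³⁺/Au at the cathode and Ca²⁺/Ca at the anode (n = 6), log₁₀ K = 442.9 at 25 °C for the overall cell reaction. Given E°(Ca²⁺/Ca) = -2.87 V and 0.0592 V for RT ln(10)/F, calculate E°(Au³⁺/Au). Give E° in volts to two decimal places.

E°cell = (0.0592/n)·log K = (0.0592/6)(442.9) = +4.370 V.
Since Au³⁺/Au is the cathode and Ca²⁺/Ca the anode, E°cell = E°(Au³⁺/Au) − E°(Ca²⁺/Ca).
So E°(Au³⁺/Au) = E°cell + E°(Ca²⁺/Ca) = +4.370 + (-2.87) = +1.50 V.

+1.50 V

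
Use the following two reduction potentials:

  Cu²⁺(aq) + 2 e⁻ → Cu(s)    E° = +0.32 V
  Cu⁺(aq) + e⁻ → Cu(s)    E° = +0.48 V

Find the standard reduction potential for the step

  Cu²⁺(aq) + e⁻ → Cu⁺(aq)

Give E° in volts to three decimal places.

+0.160 V

Sequential free energies add, so n₃E°₃ = n₁E°₁ + n₂E°₂.
With n₃ = 2, and the known step contributing 1×(+0.48) V, the unknown satisfies 1·E° = 2×(+0.32) − 1×(+0.48) = +0.160.
E° = +0.160 / 1 = +0.160 V.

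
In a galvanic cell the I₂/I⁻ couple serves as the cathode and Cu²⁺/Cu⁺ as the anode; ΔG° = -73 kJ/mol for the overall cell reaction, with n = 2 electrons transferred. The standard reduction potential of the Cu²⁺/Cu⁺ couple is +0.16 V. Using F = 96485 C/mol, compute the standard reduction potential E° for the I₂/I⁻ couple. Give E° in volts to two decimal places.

+0.54 V

E°cell = −ΔG°/(nF) = −(-73×10³)/((2)(96485)) = +0.378 V.
Since I₂/I⁻ is the cathode and Cu²⁺/Cu⁺ the anode, E°cell = E°(I₂/I⁻) − E°(Cu²⁺/Cu⁺).
So E°(I₂/I⁻) = E°cell + E°(Cu²⁺/Cu⁺) = +0.378 + (+0.16) = +0.54 V.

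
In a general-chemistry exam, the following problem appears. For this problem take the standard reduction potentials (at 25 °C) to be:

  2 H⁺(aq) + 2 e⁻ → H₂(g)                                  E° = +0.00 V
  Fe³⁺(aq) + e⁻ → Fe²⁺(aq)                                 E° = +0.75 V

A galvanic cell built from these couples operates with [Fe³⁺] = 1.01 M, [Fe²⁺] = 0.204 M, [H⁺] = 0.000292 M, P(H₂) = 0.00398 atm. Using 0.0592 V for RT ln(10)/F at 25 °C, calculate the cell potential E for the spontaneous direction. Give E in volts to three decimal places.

Fe³⁺/Fe²⁺ is the cathode (higher E°), H⁺/H₂ the anode: E°cell = +0.75 − (+0.00) = +0.75 V, n = 2.
Overall: 2 Fe³⁺(aq) + H₂(g) → 2 Fe²⁺(aq) + 2 H⁺(aq)
Q = [Fe²⁺]^2·[H⁺]^2 / ([Fe³⁺]^2·P(H₂)); log Q = -6.058.
E = E° − (0.0592/n) log Q = +0.75 − (0.0592/2)(-6.058) = +0.929 V.

+0.929 V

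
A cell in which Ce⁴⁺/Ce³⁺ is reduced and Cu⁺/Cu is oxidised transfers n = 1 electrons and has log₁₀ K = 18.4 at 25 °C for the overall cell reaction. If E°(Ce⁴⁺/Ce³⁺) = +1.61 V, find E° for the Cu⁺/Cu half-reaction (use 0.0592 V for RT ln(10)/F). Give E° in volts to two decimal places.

+0.52 V

E°cell = (0.0592/n)·log K = (0.0592/1)(18.4) = +1.089 V.
Since Ce⁴⁺/Ce³⁺ is the cathode and Cu⁺/Cu the anode, E°cell = E°(Ce⁴⁺/Ce³⁺) − E°(Cu⁺/Cu).
So E°(Cu⁺/Cu) = E°(Ce⁴⁺/Ce³⁺) − E°cell = (+1.61) − (+1.089) = +0.52 V.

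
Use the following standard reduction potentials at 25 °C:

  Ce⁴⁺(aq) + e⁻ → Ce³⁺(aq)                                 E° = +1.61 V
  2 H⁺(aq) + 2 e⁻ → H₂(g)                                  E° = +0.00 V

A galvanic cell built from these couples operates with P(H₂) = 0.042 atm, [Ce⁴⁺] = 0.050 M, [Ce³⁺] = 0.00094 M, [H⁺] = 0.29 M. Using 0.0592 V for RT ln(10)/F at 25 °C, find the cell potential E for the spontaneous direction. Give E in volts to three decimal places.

+1.703 V

Ce⁴⁺/Ce³⁺ is the cathode (higher E°), H⁺/H₂ the anode: E°cell = +1.61 − (+0.00) = +1.61 V, n = 2.
Overall: 2 Ce⁴⁺(aq) + H₂(g) → 2 Ce³⁺(aq) + 2 H⁺(aq)
Q = [Ce³⁺]^2·[H⁺]^2 / ([Ce⁴⁺]^2·P(H₂)); log Q = -3.150.
E = E° − (0.0592/n) log Q = +1.61 − (0.0592/2)(-3.150) = +1.703 V.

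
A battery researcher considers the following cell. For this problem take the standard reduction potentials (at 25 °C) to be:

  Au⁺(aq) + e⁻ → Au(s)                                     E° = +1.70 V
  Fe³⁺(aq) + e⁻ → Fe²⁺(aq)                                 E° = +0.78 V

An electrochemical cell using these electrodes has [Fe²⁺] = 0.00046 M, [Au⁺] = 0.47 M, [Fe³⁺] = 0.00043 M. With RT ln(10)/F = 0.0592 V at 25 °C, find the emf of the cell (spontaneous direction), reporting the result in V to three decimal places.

Au⁺/Au is the cathode (higher E°), Fe³⁺/Fe²⁺ the anode: E°cell = +1.70 − (+0.78) = +0.92 V, n = 1.
Overall: Au⁺(aq) + Fe²⁺(aq) → Au(s) + Fe³⁺(aq)
Q = [Fe³⁺] / ([Au⁺]·[Fe²⁺]); log Q = 0.299.
E = E° − (0.0592/n) log Q = +0.92 − (0.0592/1)(0.299) = +0.902 V.

+0.902 V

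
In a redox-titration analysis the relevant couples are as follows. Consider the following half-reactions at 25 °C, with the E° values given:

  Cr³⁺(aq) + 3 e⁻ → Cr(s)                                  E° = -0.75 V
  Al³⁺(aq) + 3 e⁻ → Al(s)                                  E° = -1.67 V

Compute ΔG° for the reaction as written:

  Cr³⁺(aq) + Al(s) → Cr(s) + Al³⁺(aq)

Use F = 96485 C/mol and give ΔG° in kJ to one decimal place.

As written, Cr³⁺/Cr is reduced (cathode) and Al³⁺/Al is oxidised (anode), so E°cell = (-0.75) − (-1.67) = +0.92 V.
Balancing electrons gives n = 3.
ΔG° = −nFE° = −(3)(96485)(+0.92) = -266,299 J = -266.3 kJ.

-266.3 kJ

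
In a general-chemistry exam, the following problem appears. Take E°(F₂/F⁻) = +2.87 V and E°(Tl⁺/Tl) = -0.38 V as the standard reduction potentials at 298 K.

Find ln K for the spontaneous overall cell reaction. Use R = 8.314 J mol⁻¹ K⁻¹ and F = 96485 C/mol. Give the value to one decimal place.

Cathode: F₂/F⁻; anode: Tl⁺/Tl. E°cell = (+2.87) − (-0.38) = +3.25 V, with n = 2.
ΔG° = −nFE° = −RT ln K, so ln K = nFE°/(RT) = (2)(96485)(+3.25) / ((8.314)(298)) = 253.132.

253.1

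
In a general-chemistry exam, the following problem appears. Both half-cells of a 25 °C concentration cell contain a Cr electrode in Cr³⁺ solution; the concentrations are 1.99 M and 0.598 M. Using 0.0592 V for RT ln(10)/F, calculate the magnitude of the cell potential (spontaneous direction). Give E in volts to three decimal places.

+0.010 V

For a concentration cell E°cell = 0. The 1.99 M side is the cathode (reduction is favoured where [Cr³⁺] is higher).
With n = 3, E = −(0.0592/3) log([Cr³⁺]ₐₙ/[Cr³⁺]꜀ₐₜ) = −(0.0592/3) log(0.598/1.99) = −(0.0592/3)(-0.522) = +0.010 V.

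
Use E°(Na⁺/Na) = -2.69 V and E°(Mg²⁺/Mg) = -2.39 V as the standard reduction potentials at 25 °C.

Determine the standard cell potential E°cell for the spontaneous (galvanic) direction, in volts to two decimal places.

+0.30 V

The Mg²⁺/Mg couple has the higher reduction potential, so it is the cathode; Na⁺/Na is oxidised at the anode.
E°cell = E°(cathode) − E°(anode) = (-2.39) − (-2.69) = +0.30 V.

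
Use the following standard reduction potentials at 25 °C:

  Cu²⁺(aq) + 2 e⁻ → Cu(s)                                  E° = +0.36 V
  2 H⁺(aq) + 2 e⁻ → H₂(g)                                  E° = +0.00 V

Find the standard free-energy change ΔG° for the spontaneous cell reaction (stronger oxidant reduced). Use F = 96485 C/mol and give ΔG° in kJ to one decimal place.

-69.5 kJ

Cu²⁺/Cu (E° = +0.36 V) is the cathode; H⁺/H₂ (E° = +0.00 V) is the anode, so E°cell = +0.36 V.
Balancing electrons gives n = 2 (lcm of 2 and 2).
ΔG° = −nFE° = −(2)(96485)(+0.36) = -69,469 J = -69.5 kJ.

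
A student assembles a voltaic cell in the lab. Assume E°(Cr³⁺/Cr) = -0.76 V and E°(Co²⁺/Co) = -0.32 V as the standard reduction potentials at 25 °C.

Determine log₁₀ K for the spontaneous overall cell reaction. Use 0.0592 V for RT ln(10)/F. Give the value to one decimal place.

Cathode: Co²⁺/Co; anode: Cr³⁺/Cr. E°cell = +0.44 V, n = 6.
log K = nE°cell / 0.0592 = (6)(+0.44) / 0.0592 = 44.6.

44.6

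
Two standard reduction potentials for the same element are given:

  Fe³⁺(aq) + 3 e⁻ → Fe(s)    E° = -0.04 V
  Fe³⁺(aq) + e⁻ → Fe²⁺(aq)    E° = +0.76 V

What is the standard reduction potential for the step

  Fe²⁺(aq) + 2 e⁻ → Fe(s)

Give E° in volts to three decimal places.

-0.440 V

Sequential free energies add, so n₃E°₃ = n₁E°₁ + n₂E°₂.
With n₃ = 3, and the known step contributing 1×(+0.76) V, the unknown satisfies 2·E° = 3×(-0.04) − 1×(+0.76) = -0.880.
E° = -0.880 / 2 = -0.440 V.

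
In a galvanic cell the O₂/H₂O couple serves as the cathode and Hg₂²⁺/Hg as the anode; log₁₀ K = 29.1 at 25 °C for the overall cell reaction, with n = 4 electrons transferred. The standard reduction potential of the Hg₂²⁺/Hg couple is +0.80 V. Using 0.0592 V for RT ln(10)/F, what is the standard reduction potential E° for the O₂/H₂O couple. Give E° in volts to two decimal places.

E°cell = (0.0592/n)·log K = (0.0592/4)(29.1) = +0.431 V.
Since O₂/H₂O is the cathode and Hg₂²⁺/Hg the anode, E°cell = E°(O₂/H₂O) − E°(Hg₂²⁺/Hg).
So E°(O₂/H₂O) = E°cell + E°(Hg₂²⁺/Hg) = +0.431 + (+0.80) = +1.23 V.

+1.23 V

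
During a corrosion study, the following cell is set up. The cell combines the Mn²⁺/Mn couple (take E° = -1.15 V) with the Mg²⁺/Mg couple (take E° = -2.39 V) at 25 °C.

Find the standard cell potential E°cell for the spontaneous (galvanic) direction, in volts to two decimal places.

The Mn²⁺/Mn couple has the higher reduction potential, so it is the cathode; Mg²⁺/Mg is oxidised at the anode.
E°cell = E°(cathode) − E°(anode) = (-1.15) − (-2.39) = +1.24 V.
Since E°cell > 0, the reaction is spontaneous under standard conditions.

+1.24 V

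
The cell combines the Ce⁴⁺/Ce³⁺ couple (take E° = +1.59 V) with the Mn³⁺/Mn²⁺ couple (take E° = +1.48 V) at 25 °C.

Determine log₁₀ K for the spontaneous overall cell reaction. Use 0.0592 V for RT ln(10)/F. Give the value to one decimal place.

1.9

Cathode: Ce⁴⁺/Ce³⁺; anode: Mn³⁺/Mn²⁺. E°cell = +0.11 V, n = 1.
log K = nE°cell / 0.0592 = (1)(+0.11) / 0.0592 = 1.9.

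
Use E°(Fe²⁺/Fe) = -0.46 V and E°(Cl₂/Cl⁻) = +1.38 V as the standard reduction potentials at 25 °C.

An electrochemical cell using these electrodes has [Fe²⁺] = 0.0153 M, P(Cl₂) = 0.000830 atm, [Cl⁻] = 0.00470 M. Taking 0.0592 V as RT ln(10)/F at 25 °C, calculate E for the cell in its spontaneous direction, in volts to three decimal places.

Cl₂/Cl⁻ is the cathode (higher E°), Fe²⁺/Fe the anode: E°cell = +1.38 − (-0.46) = +1.84 V, n = 2.
Overall: Cl₂(g) + Fe(s) → 2 Cl⁻(aq) + Fe²⁺(aq)
Q = [Cl⁻]^2·[Fe²⁺] / (P(Cl₂)); log Q = -3.390.
E = E° − (0.0592/n) log Q = +1.84 − (0.0592/2)(-3.390) = +1.940 V.

+1.940 V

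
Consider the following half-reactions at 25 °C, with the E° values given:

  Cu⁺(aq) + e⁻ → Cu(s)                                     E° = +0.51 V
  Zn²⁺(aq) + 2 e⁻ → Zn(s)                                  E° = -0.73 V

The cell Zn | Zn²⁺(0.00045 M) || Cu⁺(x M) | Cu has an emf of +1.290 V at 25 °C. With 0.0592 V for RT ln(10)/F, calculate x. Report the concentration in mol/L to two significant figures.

0.15 M

Cu⁺/Cu is the cathode, Zn²⁺/Zn the anode: E°cell = +1.24 V, n = 2.
Overall reaction: 2 Cu⁺(aq) + Zn(s) → 2 Cu(s) + Zn²⁺(aq); Q = [Zn²⁺]^1/[Cu⁺]^2.
From E = E° − (0.0592/n) log Q: log Q = (E° − E)·n/0.0592 = (+1.24 − (+1.290))·2/0.0592 = -1.6892.
So 2·log[Cu⁺] = 1·log(0.00045) − log Q = -3.3468 − (-1.6892) = -1.6576; log[Cu⁺] = -1.6576 / 2 = -0.8288; [Cu⁺] = 10^(-0.8288) ≈ 0.15 M.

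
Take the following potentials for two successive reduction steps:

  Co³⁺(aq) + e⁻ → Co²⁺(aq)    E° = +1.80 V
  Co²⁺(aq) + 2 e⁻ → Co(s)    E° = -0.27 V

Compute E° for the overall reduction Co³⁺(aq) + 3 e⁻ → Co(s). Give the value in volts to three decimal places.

+0.420 V

Standard free energies of sequential steps add: ΔG°₃ = ΔG°₁ + ΔG°₂, so n₃E°₃ = n₁E°₁ + n₂E°₂.
E°₃ = (1×+1.80 + 2×-0.27) / 3 = (+1.260) / 3 = +0.420 V.
E° values themselves are not directly additive — weighting by electron count is essential.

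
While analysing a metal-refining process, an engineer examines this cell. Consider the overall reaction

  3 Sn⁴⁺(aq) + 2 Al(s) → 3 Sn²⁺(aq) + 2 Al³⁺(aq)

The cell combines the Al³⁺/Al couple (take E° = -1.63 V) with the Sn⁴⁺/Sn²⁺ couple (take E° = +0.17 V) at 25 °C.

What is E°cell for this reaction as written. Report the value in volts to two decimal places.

+1.80 V

The Sn⁴⁺/Sn²⁺ couple has the higher reduction potential, so it is the cathode; Al³⁺/Al is oxidised at the anode.
E°cell = E°(cathode) − E°(anode) = (+0.17) − (-1.63) = +1.80 V.
Since E°cell > 0, the reaction is spontaneous under standard conditions.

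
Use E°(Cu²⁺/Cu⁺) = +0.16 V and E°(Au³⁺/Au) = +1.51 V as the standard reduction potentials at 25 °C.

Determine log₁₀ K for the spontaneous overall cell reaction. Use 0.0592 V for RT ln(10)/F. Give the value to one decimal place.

68.4

Cathode: Au³⁺/Au; anode: Cu²⁺/Cu⁺. E°cell = +1.35 V, n = 3.
log K = nE°cell / 0.0592 = (3)(+1.35) / 0.0592 = 68.4.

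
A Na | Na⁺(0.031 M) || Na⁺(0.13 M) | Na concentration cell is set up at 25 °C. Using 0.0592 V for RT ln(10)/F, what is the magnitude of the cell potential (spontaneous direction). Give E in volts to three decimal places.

+0.037 V

For a concentration cell E°cell = 0. The 0.13 M side is the cathode (reduction is favoured where [Na⁺] is higher).
With n = 1, E = −(0.0592/1) log([Na⁺]ₐₙ/[Na⁺]꜀ₐₜ) = −(0.0592/1) log(0.031/0.13) = −(0.0592/1)(-0.623) = +0.037 V.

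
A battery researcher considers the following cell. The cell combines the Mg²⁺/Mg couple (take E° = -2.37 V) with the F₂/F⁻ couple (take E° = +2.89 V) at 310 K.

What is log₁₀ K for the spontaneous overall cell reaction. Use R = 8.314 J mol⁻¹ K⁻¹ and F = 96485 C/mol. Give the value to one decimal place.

171.0

Cathode: F₂/F⁻; anode: Mg²⁺/Mg. E°cell = (+2.89) − (-2.37) = +5.26 V, with n = 2.
ΔG° = −nFE° = −RT ln K, so ln K = nFE°/(RT) = (2)(96485)(+5.26) / ((8.314)(310)) = 393.825.
log₁₀ K = 393.825 / ln 10 = 171.0.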